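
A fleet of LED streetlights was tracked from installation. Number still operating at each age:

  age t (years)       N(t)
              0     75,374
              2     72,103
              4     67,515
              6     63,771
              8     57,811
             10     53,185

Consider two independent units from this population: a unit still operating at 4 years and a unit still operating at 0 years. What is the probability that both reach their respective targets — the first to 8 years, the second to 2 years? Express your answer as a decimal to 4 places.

p₁ = N(8)/N(4) = 57,811/67,515 = 0.856269; p₂ = N(2)/N(0) = 72,103/75,374 = 0.956603.
P(both) = p₁ × p₂ = 0.856269 × 0.956603 = 0.819109.

0.8191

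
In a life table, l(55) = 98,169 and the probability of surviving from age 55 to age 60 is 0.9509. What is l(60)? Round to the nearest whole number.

l(60) = l(55) × p = 98,169 × 0.9509 = 93349.

93349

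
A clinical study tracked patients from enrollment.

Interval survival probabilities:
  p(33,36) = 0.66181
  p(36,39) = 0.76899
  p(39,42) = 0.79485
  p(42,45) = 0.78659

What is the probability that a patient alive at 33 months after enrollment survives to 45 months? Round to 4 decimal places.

P(survive 33→45) = 0.66181 × 0.76899 × 0.79485 × 0.78659.
= 0.318191.

0.3182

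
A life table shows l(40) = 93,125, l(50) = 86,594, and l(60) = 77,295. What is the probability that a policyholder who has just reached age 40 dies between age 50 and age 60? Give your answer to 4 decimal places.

This is the probability of reaching 50 but not 60, conditional on being alive at 40: (l(50) − l(60)) / l(40).
= (86,594 − 77,295) / 93,125 = 9,299 / 93,125 = 0.099855.

0.0999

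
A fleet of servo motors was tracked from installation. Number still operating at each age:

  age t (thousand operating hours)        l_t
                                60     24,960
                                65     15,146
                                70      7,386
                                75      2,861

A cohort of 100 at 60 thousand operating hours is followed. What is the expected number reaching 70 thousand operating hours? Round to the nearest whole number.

30

The relevant probability is 7,386/24,960 = 0.295913.
Expected number = 100 × 0.295913 = 30.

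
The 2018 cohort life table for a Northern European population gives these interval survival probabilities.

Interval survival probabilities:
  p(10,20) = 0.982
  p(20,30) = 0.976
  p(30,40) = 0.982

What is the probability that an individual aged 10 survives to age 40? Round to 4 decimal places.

0.9412

P(survive 10→40) = 0.982 × 0.976 × 0.982.
= 0.941180.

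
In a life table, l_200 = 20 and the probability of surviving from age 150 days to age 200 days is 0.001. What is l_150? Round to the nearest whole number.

l_150 = l_200 / p = 20 / 0.001 = 20000.

20000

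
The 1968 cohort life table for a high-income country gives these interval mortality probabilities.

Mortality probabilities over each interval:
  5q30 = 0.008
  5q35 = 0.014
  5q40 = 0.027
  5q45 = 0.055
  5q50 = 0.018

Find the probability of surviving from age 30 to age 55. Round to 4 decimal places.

Chaining the interval survival probabilities: (1 − 0.008) × (1 − 0.014) × (1 − 0.027) × (1 − 0.055) × (1 − 0.018).
= 0.992 × 0.986 × 0.973 × 0.945 × 0.982 = 0.883171.

0.8832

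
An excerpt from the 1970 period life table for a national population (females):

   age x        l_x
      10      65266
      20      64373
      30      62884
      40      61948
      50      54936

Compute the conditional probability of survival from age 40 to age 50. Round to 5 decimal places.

We want 10p40 = l_50/l_40.
The conditional survival probability is l_50/l_40 = 54936/61948 = 0.886808.

0.88681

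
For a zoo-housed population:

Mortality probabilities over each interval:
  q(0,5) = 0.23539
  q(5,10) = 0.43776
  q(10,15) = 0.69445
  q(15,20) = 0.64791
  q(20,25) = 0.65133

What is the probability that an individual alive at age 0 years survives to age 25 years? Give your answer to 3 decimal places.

Chaining the interval survival probabilities: (1 − 0.23539) × (1 − 0.43776) × (1 − 0.69445) × (1 − 0.64791) × (1 − 0.65133).
= 0.76461 × 0.56224 × 0.30555 × 0.35209 × 0.34867 = 0.016125.

0.016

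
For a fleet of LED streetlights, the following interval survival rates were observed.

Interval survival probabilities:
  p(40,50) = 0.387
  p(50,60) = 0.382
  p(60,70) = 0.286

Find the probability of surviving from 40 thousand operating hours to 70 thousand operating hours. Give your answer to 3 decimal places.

Survival from 40 to 70 is the product of surviving each interval: 0.387 × 0.382 × 0.286.
= 0.042281.

0.042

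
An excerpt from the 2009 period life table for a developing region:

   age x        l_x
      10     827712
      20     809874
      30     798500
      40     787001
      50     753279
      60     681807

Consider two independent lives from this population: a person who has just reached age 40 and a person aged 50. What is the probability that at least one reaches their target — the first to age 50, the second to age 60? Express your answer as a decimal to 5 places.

0.99593

p₁ = l_50/l_40 = 753279/787001 = 0.957151; p₂ = l_60/l_50 = 681807/753279 = 0.905119.
P(at least one) = 1 − (1−p₁)(1−p₂) = 1 − 0.042849 × 0.094881 = 0.995934.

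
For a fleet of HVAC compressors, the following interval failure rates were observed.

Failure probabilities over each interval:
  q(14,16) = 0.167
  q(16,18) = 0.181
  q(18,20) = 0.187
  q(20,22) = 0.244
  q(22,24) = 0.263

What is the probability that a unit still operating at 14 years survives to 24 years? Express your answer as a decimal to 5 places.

Survival from 14 to 24 is the product of surviving each interval: (1 − 0.167) × (1 − 0.181) × (1 − 0.187) × (1 − 0.244) × (1 − 0.263).
= 0.833 × 0.819 × 0.813 × 0.756 × 0.737 = 0.309036.

0.30904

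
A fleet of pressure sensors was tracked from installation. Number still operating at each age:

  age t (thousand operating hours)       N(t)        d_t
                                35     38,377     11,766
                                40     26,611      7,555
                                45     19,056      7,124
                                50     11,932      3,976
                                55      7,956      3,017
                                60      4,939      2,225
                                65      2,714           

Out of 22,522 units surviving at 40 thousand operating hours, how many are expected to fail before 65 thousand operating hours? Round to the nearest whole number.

The relevant probability is 1 − 2,714/26,611 = 0.898012.
Expected number = 22,522 × 0.898012 = 20225.

20225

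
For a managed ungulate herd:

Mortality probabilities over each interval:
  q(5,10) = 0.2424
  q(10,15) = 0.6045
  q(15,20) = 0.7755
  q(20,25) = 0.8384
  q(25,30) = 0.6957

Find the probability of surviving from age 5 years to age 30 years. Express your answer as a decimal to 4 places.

0.0033

Survival from 5 to 30 is the product of surviving each interval: (1 − 0.2424) × (1 − 0.6045) × (1 − 0.7755) × (1 − 0.8384) × (1 − 0.6957).
= 0.7576 × 0.3955 × 0.2245 × 0.1616 × 0.3043 = 0.003308.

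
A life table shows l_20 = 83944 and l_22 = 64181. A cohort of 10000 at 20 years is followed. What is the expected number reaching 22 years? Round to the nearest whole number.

The relevant probability is 64181/83944 = 0.764569.
Expected number = 10000 × 0.764569 = 7646.

7646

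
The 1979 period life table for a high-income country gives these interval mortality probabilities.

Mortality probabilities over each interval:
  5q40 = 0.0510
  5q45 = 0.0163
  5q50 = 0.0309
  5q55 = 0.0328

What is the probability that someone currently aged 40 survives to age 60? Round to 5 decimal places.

0.87501

Chaining the interval survival probabilities: (1 − 0.0510) × (1 − 0.0163) × (1 − 0.0309) × (1 − 0.0328).
= 0.9490 × 0.9837 × 0.9691 × 0.9672 = 0.875012.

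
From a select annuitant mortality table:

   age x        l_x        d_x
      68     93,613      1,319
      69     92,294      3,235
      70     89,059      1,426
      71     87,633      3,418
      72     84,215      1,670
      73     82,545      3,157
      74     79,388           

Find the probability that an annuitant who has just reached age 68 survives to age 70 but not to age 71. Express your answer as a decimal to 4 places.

0.0152

We want 2|1q68 = (l_70 − l_71)/l_68.
This is the probability of reaching 70 but not 71, conditional on being alive at 68: (l_70 − l_71) / l_68.
= (89,059 − 87,633) / 93,613 = 1,426 / 93,613 = 0.015233.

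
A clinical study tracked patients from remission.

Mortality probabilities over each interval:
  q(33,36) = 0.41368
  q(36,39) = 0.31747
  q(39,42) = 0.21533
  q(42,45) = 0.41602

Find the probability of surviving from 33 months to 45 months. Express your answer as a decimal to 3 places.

0.183

P(survive 33→45) = (1 − 0.41368) × (1 − 0.31747) × (1 − 0.21533) × (1 − 0.41602).
= 0.58632 × 0.68253 × 0.78467 × 0.58398 = 0.183376.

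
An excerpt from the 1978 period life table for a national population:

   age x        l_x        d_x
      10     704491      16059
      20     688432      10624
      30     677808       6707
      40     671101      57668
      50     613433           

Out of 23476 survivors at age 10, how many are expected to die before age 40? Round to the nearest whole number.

1113

The relevant probability is 1 − 671101/704491 = 0.047396.
Expected number = 23476 × 0.047396 = 1113.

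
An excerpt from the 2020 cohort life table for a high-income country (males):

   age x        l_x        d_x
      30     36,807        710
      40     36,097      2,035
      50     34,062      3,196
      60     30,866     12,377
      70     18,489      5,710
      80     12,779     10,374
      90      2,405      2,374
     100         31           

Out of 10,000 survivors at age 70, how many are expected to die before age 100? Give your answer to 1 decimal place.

The relevant probability is 1 − 31/18,489 = 0.998323.
Expected number = 10,000 × 0.998323 = 9983.2.

9983.2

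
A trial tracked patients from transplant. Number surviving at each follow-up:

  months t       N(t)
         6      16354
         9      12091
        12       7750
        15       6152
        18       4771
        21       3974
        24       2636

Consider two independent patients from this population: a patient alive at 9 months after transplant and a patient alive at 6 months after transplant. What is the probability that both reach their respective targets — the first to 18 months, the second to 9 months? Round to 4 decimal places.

p₁ = N(18)/N(9) = 4771/12091 = 0.394591; p₂ = N(9)/N(6) = 12091/16354 = 0.739330.
P(both) = p₁ × p₂ = 0.394591 × 0.739330 = 0.291733.

0.2917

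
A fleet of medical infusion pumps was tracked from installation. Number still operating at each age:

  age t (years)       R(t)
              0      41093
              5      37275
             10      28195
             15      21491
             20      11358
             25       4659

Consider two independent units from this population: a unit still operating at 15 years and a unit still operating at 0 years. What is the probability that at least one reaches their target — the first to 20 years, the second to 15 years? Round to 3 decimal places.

p₁ = R(20)/R(15) = 11358/21491 = 0.528500; p₂ = R(15)/R(0) = 21491/41093 = 0.522984.
P(at least one) = 1 − (1−p₁)(1−p₂) = 1 − 0.471500 × 0.477016 = 0.775087.

0.775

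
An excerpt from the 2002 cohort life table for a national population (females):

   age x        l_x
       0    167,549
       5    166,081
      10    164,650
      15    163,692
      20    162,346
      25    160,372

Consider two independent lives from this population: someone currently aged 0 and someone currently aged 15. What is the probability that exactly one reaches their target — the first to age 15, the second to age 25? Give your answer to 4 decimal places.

p₁ = l_15/l_0 = 163,692/167,549 = 0.976980; p₂ = l_25/l_15 = 160,372/163,692 = 0.979718.
P(exactly one) = p₁(1−p₂) + (1−p₁)p₂ = 0.019815 + 0.022553 = 0.042368.

0.0424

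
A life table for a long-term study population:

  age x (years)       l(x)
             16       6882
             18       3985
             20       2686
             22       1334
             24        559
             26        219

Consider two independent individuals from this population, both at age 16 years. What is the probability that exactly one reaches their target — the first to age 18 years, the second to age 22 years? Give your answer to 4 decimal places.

0.5484

p₁ = l(18)/l(16) = 3985/6882 = 0.579047; p₂ = l(22)/l(16) = 1334/6882 = 0.193839.
P(exactly one) = p₁(1−p₂) + (1−p₁)p₂ = 0.466805 + 0.081597 = 0.548402.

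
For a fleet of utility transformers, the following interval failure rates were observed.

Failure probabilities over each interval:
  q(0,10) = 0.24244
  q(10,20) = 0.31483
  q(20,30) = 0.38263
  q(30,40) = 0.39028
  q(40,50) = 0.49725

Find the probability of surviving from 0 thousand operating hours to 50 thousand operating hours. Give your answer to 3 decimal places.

0.098

P(survive 0→50) = (1 − 0.24244) × (1 − 0.31483) × (1 − 0.38263) × (1 − 0.39028) × (1 − 0.49725).
= 0.75756 × 0.68517 × 0.61737 × 0.60972 × 0.50275 = 0.098230.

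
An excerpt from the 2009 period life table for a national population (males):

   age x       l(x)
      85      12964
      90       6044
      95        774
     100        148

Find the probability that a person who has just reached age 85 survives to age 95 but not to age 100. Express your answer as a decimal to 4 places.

This is the probability of reaching 95 but not 100, conditional on being alive at 85: (l(95) − l(100)) / l(85).
= (774 − 148) / 12964 = 626 / 12964 = 0.048288.

0.0483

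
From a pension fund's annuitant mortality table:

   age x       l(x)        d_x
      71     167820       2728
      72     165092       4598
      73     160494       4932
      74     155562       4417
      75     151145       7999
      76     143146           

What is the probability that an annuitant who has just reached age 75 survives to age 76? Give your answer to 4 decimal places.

The conditional survival probability is l(76)/l(75) = 143146/151145 = 0.947077.

0.9471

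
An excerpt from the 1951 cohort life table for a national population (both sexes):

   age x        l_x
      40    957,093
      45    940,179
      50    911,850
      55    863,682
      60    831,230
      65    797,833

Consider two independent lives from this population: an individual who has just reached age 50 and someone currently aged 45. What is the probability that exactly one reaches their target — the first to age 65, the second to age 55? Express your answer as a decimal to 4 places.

0.1861

p₁ = l_65/l_50 = 797,833/911,850 = 0.874961; p₂ = l_55/l_45 = 863,682/940,179 = 0.918636.
P(exactly one) = p₁(1−p₂) + (1−p₁)p₂ = 0.071190 + 0.114865 = 0.186056.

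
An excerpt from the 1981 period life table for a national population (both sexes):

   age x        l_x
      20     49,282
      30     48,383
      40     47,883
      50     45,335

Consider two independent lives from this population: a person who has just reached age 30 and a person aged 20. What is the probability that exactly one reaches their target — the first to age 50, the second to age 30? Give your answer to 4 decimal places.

p₁ = l_50/l_30 = 45,335/48,383 = 0.937003; p₂ = l_30/l_20 = 48,383/49,282 = 0.981758.
P(exactly one) = p₁(1−p₂) + (1−p₁)p₂ = 0.017093 + 0.061848 = 0.078941.

0.0789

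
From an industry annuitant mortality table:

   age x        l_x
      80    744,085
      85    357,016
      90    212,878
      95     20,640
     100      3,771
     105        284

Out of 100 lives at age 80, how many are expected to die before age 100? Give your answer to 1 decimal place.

The relevant probability is 1 − 3,771/744,085 = 0.994932.
Expected number = 100 × 0.994932 = 99.5.

99.5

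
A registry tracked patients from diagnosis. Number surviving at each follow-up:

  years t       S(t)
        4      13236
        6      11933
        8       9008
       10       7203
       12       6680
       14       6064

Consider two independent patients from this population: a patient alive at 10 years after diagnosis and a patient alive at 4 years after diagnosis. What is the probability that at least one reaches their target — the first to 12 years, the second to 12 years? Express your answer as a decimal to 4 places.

p₁ = S(12)/S(10) = 6680/7203 = 0.927391; p₂ = S(12)/S(4) = 6680/13236 = 0.504684.
P(at least one) = 1 − (1−p₁)(1−p₂) = 1 − 0.072609 × 0.495316 = 0.964036.

0.9640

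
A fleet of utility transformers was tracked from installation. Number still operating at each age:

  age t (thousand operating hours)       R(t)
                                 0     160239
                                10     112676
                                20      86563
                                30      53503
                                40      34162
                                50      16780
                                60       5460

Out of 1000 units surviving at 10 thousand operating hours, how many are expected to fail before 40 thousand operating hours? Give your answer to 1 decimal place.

The relevant probability is 1 − 34162/112676 = 0.696812.
Expected number = 1000 × 0.696812 = 696.8.

696.8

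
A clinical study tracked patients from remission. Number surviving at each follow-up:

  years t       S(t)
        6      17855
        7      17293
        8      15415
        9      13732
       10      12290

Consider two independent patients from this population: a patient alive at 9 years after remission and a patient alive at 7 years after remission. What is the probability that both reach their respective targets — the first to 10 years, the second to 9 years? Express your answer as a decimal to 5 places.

0.71069

p₁ = S(10)/S(9) = 12290/13732 = 0.894990; p₂ = S(9)/S(7) = 13732/17293 = 0.794079.
P(both) = p₁ × p₂ = 0.894990 × 0.794079 = 0.710693.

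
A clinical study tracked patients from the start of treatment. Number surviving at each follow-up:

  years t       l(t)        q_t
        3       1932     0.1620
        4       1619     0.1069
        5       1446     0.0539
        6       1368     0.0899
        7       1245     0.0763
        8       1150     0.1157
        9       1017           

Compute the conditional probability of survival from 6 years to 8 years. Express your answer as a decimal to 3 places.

0.841

The conditional survival probability is l(8)/l(6) = 1150/1368 = 0.840643.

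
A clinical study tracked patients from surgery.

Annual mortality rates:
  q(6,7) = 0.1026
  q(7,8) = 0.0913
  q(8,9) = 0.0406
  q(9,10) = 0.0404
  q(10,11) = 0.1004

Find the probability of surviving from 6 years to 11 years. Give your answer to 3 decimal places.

0.675

The overall survival probability is (1 − 0.1026) × (1 − 0.0913) × (1 − 0.0406) × (1 − 0.0404) × (1 − 0.1004).
= 0.8974 × 0.9087 × 0.9594 × 0.9596 × 0.8996 = 0.675377.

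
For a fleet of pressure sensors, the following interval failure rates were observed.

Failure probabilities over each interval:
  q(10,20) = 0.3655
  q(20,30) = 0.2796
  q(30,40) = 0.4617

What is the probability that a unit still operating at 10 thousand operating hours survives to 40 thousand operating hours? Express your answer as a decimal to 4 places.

0.2461

Survival from 10 to 40 is the product of surviving each interval: (1 − 0.3655) × (1 − 0.2796) × (1 − 0.4617).
= 0.6345 × 0.7204 × 0.5383 = 0.246054.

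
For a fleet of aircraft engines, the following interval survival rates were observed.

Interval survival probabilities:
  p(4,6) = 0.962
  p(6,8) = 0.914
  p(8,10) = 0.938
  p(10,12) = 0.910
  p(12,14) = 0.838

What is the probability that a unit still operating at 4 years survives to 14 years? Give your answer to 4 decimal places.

Chaining the interval survival probabilities: 0.962 × 0.914 × 0.938 × 0.910 × 0.838.
= 0.628940.

0.6289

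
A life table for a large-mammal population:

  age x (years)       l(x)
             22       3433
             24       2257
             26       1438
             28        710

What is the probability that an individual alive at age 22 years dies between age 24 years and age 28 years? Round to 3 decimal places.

This is the probability of reaching 24 but not 28, conditional on being alive at 22: (l(24) − l(28)) / l(22).
= (2257 − 710) / 3433 = 1547 / 3433 = 0.450626.

0.451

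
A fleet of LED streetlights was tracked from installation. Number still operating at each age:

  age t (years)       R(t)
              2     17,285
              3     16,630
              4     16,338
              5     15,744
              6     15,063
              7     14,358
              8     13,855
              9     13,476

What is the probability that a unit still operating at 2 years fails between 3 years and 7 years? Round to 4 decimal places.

0.1314

This is the probability of reaching 3 but not 7, conditional on being operational at 2: (R(3) − R(7)) / R(2).
= (16,630 − 14,358) / 17,285 = 2,272 / 17,285 = 0.131443.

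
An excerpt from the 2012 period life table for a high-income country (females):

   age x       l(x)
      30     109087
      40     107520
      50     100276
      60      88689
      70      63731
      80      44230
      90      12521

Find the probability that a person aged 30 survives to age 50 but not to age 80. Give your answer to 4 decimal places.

0.5138

This is the probability of reaching 50 but not 80, conditional on being alive at 30: (l(50) − l(80)) / l(30).
= (100276 − 44230) / 109087 = 56046 / 109087 = 0.513773.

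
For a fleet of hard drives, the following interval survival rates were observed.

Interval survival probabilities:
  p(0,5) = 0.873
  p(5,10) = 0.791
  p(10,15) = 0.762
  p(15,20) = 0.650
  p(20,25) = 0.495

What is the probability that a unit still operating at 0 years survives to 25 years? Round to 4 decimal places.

P(survive 0→25) = 0.873 × 0.791 × 0.762 × 0.650 × 0.495.
= 0.169303.

0.1693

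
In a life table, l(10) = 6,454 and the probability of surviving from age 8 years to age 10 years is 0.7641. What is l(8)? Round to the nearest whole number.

l(8) = l(10) / p = 6,454 / 0.7641 = 8447.

8447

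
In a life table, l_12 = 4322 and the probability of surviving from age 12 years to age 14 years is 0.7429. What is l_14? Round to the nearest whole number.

3211

l_14 = l_12 × p = 4322 × 0.7429 = 3211.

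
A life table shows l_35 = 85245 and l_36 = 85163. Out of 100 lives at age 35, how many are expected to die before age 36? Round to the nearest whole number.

The relevant probability is 1 − 85163/85245 = 0.000962.
Expected number = 100 × 0.000962 = 0.

0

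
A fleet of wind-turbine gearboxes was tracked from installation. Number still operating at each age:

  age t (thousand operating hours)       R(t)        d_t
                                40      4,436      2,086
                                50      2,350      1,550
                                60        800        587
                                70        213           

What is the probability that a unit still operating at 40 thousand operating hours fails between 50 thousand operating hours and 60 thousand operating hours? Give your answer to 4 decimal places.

This is the probability of reaching 50 but not 60, conditional on being operational at 40: (R(50) − R(60)) / R(40).
= (2,350 − 800) / 4,436 = 1,550 / 4,436 = 0.349414.

0.3494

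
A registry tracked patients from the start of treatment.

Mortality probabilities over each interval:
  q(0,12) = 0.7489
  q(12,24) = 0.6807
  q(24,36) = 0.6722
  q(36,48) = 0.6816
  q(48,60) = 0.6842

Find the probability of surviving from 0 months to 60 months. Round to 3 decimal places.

P(survive 0→60) = (1 − 0.7489) × (1 − 0.6807) × (1 − 0.6722) × (1 − 0.6816) × (1 − 0.6842).
= 0.2511 × 0.3193 × 0.3278 × 0.3184 × 0.3158 = 0.002643.

0.003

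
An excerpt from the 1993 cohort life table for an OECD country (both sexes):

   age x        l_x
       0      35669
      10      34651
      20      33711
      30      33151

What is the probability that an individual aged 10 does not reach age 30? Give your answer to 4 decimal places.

P(die before 30 | alive at 10) = 1 − l_30/l_10 = 1 − 33151/34651 = (1500)/34651 = 0.043289.

0.0433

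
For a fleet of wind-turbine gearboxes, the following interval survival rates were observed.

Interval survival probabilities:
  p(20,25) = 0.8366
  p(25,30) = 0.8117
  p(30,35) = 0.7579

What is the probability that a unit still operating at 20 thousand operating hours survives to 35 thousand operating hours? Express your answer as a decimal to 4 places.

0.5147

The overall survival probability is 0.8366 × 0.8117 × 0.7579.
= 0.514666.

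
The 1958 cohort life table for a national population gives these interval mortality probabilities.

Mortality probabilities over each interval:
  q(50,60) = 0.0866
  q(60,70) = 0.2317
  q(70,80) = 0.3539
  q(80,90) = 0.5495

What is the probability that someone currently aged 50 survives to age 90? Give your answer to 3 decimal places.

0.204

The overall survival probability is (1 − 0.0866) × (1 − 0.2317) × (1 − 0.3539) × (1 − 0.5495).
= 0.9134 × 0.7683 × 0.6461 × 0.4505 = 0.204261.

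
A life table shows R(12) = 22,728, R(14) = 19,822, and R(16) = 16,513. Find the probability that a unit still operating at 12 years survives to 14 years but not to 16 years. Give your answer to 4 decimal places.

This is the probability of reaching 14 but not 16, conditional on being operational at 12: (R(14) − R(16)) / R(12).
= (19,822 − 16,513) / 22,728 = 3,309 / 22,728 = 0.145591.

0.1456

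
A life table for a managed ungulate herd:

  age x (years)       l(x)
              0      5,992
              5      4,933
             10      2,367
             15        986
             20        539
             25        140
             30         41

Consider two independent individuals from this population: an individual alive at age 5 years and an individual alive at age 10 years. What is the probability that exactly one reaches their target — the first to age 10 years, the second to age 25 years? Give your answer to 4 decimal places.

p₁ = l(10)/l(5) = 2,367/4,933 = 0.479830; p₂ = l(25)/l(10) = 140/2,367 = 0.059147.
P(exactly one) = p₁(1−p₂) + (1−p₁)p₂ = 0.451449 + 0.030766 = 0.482216.

0.4822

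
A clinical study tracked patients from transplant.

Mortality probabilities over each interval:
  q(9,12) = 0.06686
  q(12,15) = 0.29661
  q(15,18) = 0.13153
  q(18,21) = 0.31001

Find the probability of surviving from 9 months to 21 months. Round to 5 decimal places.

Chaining the interval survival probabilities: (1 − 0.06686) × (1 − 0.29661) × (1 − 0.13153) × (1 − 0.31001).
= 0.93314 × 0.70339 × 0.86847 × 0.68999 = 0.393315.

0.39332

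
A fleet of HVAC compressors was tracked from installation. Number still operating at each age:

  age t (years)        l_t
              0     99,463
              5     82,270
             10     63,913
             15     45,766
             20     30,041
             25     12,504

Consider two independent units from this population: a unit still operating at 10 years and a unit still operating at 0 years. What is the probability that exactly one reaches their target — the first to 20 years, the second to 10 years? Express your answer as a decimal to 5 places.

0.50855

p₁ = l_20/l_10 = 30,041/63,913 = 0.470030; p₂ = l_10/l_0 = 63,913/99,463 = 0.642581.
P(exactly one) = p₁(1−p₂) + (1−p₁)p₂ = 0.167998 + 0.340549 = 0.508546.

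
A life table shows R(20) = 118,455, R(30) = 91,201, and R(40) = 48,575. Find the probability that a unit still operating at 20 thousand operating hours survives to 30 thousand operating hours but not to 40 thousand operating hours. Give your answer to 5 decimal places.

This is the probability of reaching 30 but not 40, conditional on being operational at 20: (R(30) − R(40)) / R(20).
= (91,201 − 48,575) / 118,455 = 42,626 / 118,455 = 0.359850.

0.35985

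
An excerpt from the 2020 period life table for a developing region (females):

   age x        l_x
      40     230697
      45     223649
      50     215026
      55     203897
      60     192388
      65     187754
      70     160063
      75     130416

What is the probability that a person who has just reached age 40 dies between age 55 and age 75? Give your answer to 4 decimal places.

We want 15|20q40 = (l_55 − l_75)/l_40.
This is the probability of reaching 55 but not 75, conditional on being alive at 40: (l_55 − l_75) / l_40.
= (203897 − 130416) / 230697 = 73481 / 230697 = 0.318517.

0.3185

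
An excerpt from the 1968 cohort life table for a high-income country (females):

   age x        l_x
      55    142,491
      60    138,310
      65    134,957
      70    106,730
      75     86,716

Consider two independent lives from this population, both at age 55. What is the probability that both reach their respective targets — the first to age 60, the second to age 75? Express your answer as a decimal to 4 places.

p₁ = l_60/l_55 = 138,310/142,491 = 0.970658; p₂ = l_75/l_55 = 86,716/142,491 = 0.608572.
P(both) = p₁ × p₂ = 0.970658 × 0.608572 = 0.590715.

0.5907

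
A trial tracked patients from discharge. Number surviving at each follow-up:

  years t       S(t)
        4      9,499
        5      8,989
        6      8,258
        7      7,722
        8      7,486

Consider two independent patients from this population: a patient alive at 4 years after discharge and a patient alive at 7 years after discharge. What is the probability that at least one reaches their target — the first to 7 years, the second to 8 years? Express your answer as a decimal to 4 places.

p₁ = S(7)/S(4) = 7,722/9,499 = 0.812928; p₂ = S(8)/S(7) = 7,486/7,722 = 0.969438.
P(at least one) = 1 − (1−p₁)(1−p₂) = 1 − 0.187072 × 0.030562 = 0.994283.

0.9943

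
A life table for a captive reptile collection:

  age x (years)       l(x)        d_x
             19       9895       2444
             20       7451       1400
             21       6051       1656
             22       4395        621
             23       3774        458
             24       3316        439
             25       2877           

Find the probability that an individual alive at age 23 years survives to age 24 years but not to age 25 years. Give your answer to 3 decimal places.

This is the probability of reaching 24 but not 25, conditional on being alive at 23: (l(24) − l(25)) / l(23).
= (3316 − 2877) / 3774 = 439 / 3774 = 0.116322.

0.116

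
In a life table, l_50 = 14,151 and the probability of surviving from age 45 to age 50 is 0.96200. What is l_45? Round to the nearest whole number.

14710

l_45 = l_50 / p = 14,151 / 0.96200 = 14710.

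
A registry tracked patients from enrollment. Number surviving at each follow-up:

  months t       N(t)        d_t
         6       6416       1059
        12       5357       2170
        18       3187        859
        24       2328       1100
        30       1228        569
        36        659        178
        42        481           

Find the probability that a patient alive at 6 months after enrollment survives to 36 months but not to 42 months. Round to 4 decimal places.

This is the probability of reaching 36 but not 42, conditional on being alive at 6: (N(36) − N(42)) / N(6).
= (659 − 481) / 6416 = 178 / 6416 = 0.027743.

0.0277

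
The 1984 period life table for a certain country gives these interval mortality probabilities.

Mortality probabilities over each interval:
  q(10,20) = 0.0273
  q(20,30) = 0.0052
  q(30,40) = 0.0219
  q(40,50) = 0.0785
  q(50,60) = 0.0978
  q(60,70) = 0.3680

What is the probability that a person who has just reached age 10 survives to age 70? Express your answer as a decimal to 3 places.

Survival from 10 to 70 is the product of surviving each interval: (1 − 0.0273) × (1 − 0.0052) × (1 − 0.0219) × (1 − 0.0785) × (1 − 0.0978) × (1 − 0.3680).
= 0.9727 × 0.9948 × 0.9781 × 0.9215 × 0.9022 × 0.6320 = 0.497294.

0.497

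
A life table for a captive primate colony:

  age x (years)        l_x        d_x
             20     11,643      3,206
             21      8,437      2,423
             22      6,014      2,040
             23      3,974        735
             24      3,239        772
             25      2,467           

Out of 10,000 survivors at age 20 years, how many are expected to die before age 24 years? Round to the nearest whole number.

The relevant probability is 1 − 3,239/11,643 = 0.721807.
Expected number = 10,000 × 0.721807 = 7218.

7218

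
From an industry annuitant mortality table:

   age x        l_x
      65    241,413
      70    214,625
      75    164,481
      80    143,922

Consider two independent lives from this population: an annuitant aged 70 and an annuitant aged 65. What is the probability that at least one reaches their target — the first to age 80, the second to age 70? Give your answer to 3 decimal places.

0.963

p₁ = l_80/l_70 = 143,922/214,625 = 0.670574; p₂ = l_70/l_65 = 214,625/241,413 = 0.889037.
P(at least one) = 1 − (1−p₁)(1−p₂) = 1 − 0.329426 × 0.110963 = 0.963446.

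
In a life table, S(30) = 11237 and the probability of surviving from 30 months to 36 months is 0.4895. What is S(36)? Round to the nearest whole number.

5501

S(36) = S(30) × p = 11237 × 0.4895 = 5501.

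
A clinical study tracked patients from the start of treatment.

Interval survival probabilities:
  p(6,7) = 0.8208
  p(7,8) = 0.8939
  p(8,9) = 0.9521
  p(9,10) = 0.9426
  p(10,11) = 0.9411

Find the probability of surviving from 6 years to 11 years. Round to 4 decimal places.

P(survive 6→11) = 0.8208 × 0.8939 × 0.9521 × 0.9426 × 0.9411.
= 0.619687.

0.6197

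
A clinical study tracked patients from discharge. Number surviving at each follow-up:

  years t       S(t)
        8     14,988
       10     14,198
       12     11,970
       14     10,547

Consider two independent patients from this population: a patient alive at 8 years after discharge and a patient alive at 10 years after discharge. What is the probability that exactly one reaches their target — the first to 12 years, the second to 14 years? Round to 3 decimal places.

0.355

p₁ = S(12)/S(8) = 11,970/14,988 = 0.798639; p₂ = S(14)/S(10) = 10,547/14,198 = 0.742851.
P(exactly one) = p₁(1−p₂) + (1−p₁)p₂ = 0.205369 + 0.149581 = 0.354950.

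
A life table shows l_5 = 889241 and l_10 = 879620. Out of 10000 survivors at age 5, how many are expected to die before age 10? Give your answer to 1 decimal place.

The relevant probability is 1 − 879620/889241 = 0.010819.
Expected number = 10000 × 0.010819 = 108.2.

108.2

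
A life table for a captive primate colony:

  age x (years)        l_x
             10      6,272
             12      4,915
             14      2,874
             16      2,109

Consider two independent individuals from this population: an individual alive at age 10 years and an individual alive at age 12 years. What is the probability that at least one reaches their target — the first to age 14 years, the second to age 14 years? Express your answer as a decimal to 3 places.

0.775

p₁ = l_14/l_10 = 2,874/6,272 = 0.458227; p₂ = l_14/l_12 = 2,874/4,915 = 0.584741.
P(at least one) = 1 − (1−p₁)(1−p₂) = 1 − 0.541773 × 0.415259 = 0.775024.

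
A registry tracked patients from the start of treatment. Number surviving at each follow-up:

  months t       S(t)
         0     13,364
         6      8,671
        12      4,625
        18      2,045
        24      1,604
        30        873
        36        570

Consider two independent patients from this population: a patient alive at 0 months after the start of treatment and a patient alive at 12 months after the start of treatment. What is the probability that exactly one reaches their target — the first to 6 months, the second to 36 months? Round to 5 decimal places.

p₁ = S(6)/S(0) = 8,671/13,364 = 0.648833; p₂ = S(36)/S(12) = 570/4,625 = 0.123243.
P(exactly one) = p₁(1−p₂) + (1−p₁)p₂ = 0.568869 + 0.043279 = 0.612148.

0.61215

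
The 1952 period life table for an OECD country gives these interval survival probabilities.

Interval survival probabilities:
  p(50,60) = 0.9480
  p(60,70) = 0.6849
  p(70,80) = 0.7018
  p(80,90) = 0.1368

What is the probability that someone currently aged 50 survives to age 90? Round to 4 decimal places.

The overall survival probability is 0.9480 × 0.6849 × 0.7018 × 0.1368.
= 0.062335.

0.0623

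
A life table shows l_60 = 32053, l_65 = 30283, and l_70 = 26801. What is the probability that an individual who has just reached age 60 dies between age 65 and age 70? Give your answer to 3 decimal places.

We want 5|5q60 = (l_65 − l_70)/l_60.
This is the probability of reaching 65 but not 70, conditional on being alive at 60: (l_65 − l_70) / l_60.
= (30283 − 26801) / 32053 = 3482 / 32053 = 0.108633.

0.109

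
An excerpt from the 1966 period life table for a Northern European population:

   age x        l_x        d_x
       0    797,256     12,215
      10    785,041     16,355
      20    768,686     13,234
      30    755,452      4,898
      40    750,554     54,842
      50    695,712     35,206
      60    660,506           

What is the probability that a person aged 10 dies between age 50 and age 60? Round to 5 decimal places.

0.04485

We want 40|10q10 = (l_50 − l_60)/l_10.
This is the probability of reaching 50 but not 60, conditional on being alive at 10: (l_50 − l_60) / l_10.
= (695,712 − 660,506) / 785,041 = 35,206 / 785,041 = 0.044846.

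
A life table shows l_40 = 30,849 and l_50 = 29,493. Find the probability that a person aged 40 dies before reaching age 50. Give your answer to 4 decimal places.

0.0440

P(die before 50 | alive at 40) = 1 − l_50/l_40 = 1 − 29,493/30,849 = (1,356)/30,849 = 0.043956.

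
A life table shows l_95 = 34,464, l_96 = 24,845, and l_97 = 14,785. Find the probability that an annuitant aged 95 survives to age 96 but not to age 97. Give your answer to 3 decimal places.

0.292

This is the probability of reaching 96 but not 97, conditional on being alive at 95: (l_96 − l_97) / l_95.
= (24,845 − 14,785) / 34,464 = 10,060 / 34,464 = 0.291899.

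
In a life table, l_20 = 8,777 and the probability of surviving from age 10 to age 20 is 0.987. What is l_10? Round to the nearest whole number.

8893

l_10 = l_20 / p = 8,777 / 0.987 = 8893.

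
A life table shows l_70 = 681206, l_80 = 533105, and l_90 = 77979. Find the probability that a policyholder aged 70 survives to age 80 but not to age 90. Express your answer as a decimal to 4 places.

0.6681

We want 10|10q70 = (l_80 − l_90)/l_70.
This is the probability of reaching 80 but not 90, conditional on being alive at 70: (l_80 − l_90) / l_70.
= (533105 − 77979) / 681206 = 455126 / 681206 = 0.668118.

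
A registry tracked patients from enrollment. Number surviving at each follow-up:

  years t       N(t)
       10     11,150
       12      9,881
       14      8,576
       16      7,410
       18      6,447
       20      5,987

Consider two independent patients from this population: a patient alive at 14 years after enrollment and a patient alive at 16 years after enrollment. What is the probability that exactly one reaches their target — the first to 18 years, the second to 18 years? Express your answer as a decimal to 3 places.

0.314

p₁ = N(18)/N(14) = 6,447/8,576 = 0.751749; p₂ = N(18)/N(16) = 6,447/7,410 = 0.870040.
P(exactly one) = p₁(1−p₂) + (1−p₁)p₂ = 0.097697 + 0.215988 = 0.313686.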